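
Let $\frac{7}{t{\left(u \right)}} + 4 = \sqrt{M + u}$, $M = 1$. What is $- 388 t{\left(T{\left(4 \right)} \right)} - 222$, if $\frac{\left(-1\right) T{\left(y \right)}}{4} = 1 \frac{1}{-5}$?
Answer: $\frac{38558}{71} + \frac{8148 \sqrt{5}}{71} \approx 799.68$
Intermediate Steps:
$T{\left(y \right)} = \frac{4}{5}$ ($T{\left(y \right)} = - 4 \cdot 1 \frac{1}{-5} = - 4 \cdot 1 \left(- \frac{1}{5}\right) = \left(-4\right) \left(- \frac{1}{5}\right) = \frac{4}{5}$)
$t{\left(u \right)} = \frac{7}{-4 + \sqrt{1 + u}}$
$- 388 t{\left(T{\left(4 \right)} \right)} - 222 = - 388 \frac{7}{-4 + \sqrt{1 + \frac{4}{5}}} - 222 = - 388 \frac{7}{-4 + \sqrt{\frac{9}{5}}} - 222 = - 388 \frac{7}{-4 + \frac{3 \sqrt{5}}{5}} - 222 = - \frac{2716}{-4 + \frac{3 \sqrt{5}}{5}} - 222 = -222 - \frac{2716}{-4 + \frac{3 \sqrt{5}}{5}}$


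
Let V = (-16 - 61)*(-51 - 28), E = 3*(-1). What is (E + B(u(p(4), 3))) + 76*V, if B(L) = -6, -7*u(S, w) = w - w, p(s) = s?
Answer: 462299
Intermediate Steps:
u(S, w) = 0 (u(S, w) = -(w - w)/7 = -1/7*0 = 0)
E = -3
V = 6083 (V = -77*(-79) = 6083)
(E + B(u(p(4), 3))) + 76*V = (-3 - 6) + 76*6083 = -9 + 462308 = 462299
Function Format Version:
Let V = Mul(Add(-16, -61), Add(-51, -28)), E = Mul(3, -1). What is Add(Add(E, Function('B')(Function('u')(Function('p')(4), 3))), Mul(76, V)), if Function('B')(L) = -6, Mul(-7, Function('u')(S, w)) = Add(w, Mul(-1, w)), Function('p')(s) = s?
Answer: 462299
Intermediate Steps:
Function('u')(S, w) = 0 (Function('u')(S, w) = Mul(Rational(-1, 7), Add(w, Mul(-1, w))) = Mul(Rational(-1, 7), 0) = 0)
E = -3
V = 6083 (V = Mul(-77, -79) = 6083)
Add(Add(E, Function('B')(Function('u')(Function('p')(4), 3))), Mul(76, V)) = Add(Add(-3, -6), Mul(76, 6083)) = Add(-9, 462308) = 462299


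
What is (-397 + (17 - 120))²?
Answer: 250000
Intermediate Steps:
(-397 + (17 - 120))² = (-397 - 103)² = (-500)² = 250000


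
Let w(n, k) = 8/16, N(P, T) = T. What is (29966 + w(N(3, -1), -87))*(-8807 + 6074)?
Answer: -163796889/2 ≈ -8.1898e+7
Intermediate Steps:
w(n, k) = ½ (w(n, k) = 8*(1/16) = ½)
(29966 + w(N(3, -1), -87))*(-8807 + 6074) = (29966 + ½)*(-8807 + 6074) = (59933/2)*(-2733) = -163796889/2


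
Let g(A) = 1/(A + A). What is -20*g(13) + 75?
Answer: 965/13 ≈ 74.231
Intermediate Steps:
g(A) = 1/(2*A)
-20*g(13) + 75 = -10/13 + 75 = 965/13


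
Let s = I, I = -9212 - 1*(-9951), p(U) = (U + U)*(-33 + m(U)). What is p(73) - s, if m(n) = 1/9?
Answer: -49867/9 ≈ -5540.8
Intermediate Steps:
m(n) = 1/9
p(U) = -592*U/9 (p(U) = (U + U)*(-33 + 1/9) = (2*U)*(-296/9) = -592*U/9)
I = 739 (I = -9212 + 9951 = 739)
s = 739
p(73) - s = -592/9*73 - 1*739 = -43216/9 - 739 = -49867/9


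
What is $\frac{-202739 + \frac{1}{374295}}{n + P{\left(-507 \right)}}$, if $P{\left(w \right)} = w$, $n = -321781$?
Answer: $\frac{18971048501}{30157696740} \approx 0.62906$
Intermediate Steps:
$\frac{-202739 + \frac{1}{374295}}{n + P{\left(-507 \right)}} = \frac{-202739 + \frac{1}{374295}}{-321781 - 507} = \frac{-202739 + \frac{1}{374295}}{-322288} = \left(- \frac{75884194004}{374295}\right) \left(- \frac{1}{322288}\right) = \frac{18971048501}{30157696740}$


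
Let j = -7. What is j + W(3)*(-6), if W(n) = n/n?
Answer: -13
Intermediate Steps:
W(n) = 1
j + W(3)*(-6) = -7 + 1*(-6) = -7 - 6 = -13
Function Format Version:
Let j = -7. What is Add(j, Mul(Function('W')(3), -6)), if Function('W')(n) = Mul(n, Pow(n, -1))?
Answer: -13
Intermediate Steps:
Function('W')(n) = 1
Add(j, Mul(Function('W')(3), -6)) = Add(-7, Mul(1, -6)) = Add(-7, -6) = -13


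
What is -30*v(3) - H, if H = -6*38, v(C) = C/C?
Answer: 198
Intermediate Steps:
v(C) = 1
H = -228
-30*v(3) - H = -30*1 - 1*(-228) = -30 + 228 = 198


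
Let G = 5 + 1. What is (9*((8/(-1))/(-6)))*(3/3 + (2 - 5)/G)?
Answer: 6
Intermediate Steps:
G = 6
(9*((8/(-1))/(-6)))*(3/3 + (2 - 5)/G) = (9*((8/(-1))/(-6)))*(3/3 + (2 - 5)/6) = (9*((8*(-1))*(-1/6)))*(3*(1/3) - 3*1/6) = (9*(-8*(-1/6)))*(1 - 1/2) = (9*(4/3))*(1/2) = 12*(1/2) = 6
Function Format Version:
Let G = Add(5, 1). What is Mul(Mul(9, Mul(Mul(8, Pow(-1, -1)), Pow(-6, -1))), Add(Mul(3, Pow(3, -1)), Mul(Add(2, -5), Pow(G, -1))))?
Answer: 6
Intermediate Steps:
G = 6
Mul(Mul(9, Mul(Mul(8, Pow(-1, -1)), Pow(-6, -1))), Add(Mul(3, Pow(3, -1)), Mul(Add(2, -5), Pow(G, -1)))) = Mul(Mul(9, Mul(Mul(8, Pow(-1, -1)), Pow(-6, -1))), Add(Mul(3, Pow(3, -1)), Mul(Add(2, -5), Pow(6, -1)))) = Mul(Mul(9, Mul(Mul(8, -1), Rational(-1, 6))), Add(Mul(3, Rational(1, 3)), Mul(-3, Rational(1, 6)))) = Mul(Mul(9, Mul(-8, Rational(-1, 6))), Add(1, Rational(-1, 2))) = Mul(Mul(9, Rational(4, 3)), Rational(1, 2)) = Mul(12, Rational(1, 2)) = 6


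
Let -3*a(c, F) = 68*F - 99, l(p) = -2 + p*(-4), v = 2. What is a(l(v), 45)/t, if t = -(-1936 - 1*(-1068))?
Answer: -141/124 ≈ -1.1371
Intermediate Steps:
l(p) = -2 - 4*p
a(c, F) = 33 - 68*F/3 (a(c, F) = -(68*F - 99)/3 = -(-99 + 68*F)/3 = 33 - 68*F/3)
t = 868 (t = -(-1936 + 1068) = -1*(-868) = 868)
a(l(v), 45)/t = (33 - 68/3*45)/868 = (33 - 1020)*(1/868) = -987*1/868 = -141/124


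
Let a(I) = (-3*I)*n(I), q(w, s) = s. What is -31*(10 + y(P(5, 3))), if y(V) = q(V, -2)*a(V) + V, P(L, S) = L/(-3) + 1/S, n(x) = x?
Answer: -1798/3 ≈ -599.33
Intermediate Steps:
a(I) = -3*I² (a(I) = (-3*I)*I = -3*I²)
P(L, S) = 1/S - L/3 (P(L, S) = L*(-⅓) + 1/S = -L/3 + 1/S = 1/S - L/3)
y(V) = V + 6*V² (y(V) = -(-6)*V² + V = 6*V² + V = V + 6*V²)
-31*(10 + y(P(5, 3))) = -31*(10 + (1/3 - ⅓*5)*(1 + 6*(1/3 - ⅓*5))) = -31*(10 + (⅓ - 5/3)*(1 + 6*(⅓ - 5/3))) = -31*(10 - 4*(1 + 6*(-4/3))/3) = -31*(10 - 4*(1 - 8)/3) = -31*(10 - 4/3*(-7)) = -31*(10 + 28/3) = -31*58/3 = -1798/3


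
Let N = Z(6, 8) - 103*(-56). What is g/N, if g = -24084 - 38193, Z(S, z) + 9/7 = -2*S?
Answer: -435939/40283 ≈ -10.822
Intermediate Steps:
Z(S, z) = -9/7 - 2*S
N = 40283/7 (N = (-9/7 - 2*6) - 103*(-56) = (-9/7 - 12) + 5768 = -93/7 + 5768 = 40283/7 ≈ 5754.7)
g = -62277
g/N = -62277/40283/7 = -62277*7/40283 = -435939/40283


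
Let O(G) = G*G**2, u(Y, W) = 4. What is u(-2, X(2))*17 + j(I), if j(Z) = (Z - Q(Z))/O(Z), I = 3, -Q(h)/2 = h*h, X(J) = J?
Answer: 619/9 ≈ 68.778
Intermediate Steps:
Q(h) = -2*h**2 (Q(h) = -2*h*h = -2*h**2)
O(G) = G**3
j(Z) = (Z + 2*Z**2)/Z**3 (j(Z) = (Z - (-2)*Z**2)/(Z**3) = (Z + 2*Z**2)/Z**3)
u(-2, X(2))*17 + j(I) = 4*17 + (1 + 2*3)/3**2 = 68 + (1 + 6)/9 = 68 + (1/9)*7 = 68 + 7/9 = 619/9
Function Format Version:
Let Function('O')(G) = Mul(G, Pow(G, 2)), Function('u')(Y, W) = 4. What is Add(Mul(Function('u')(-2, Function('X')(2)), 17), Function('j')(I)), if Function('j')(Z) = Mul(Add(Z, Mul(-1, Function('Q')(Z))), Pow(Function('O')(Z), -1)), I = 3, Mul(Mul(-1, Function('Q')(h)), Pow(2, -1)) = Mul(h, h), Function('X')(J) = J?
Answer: Rational(619, 9) ≈ 68.778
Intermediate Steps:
Function('Q')(h) = Mul(-2, Pow(h, 2)) (Function('Q')(h) = Mul(-2, Mul(h, h)) = Mul(-2, Pow(h, 2)))
Function('O')(G) = Pow(G, 3)
Function('j')(Z) = Mul(Pow(Z, -3), Add(Z, Mul(2, Pow(Z, 2)))) (Function('j')(Z) = Mul(Add(Z, Mul(-1, Mul(-2, Pow(Z, 2)))), Pow(Pow(Z, 3), -1)) = Mul(Add(Z, Mul(2, Pow(Z, 2))), Pow(Z, -3)) = Mul(Pow(Z, -3), Add(Z, Mul(2, Pow(Z, 2)))))
Add(Mul(Function('u')(-2, Function('X')(2)), 17), Function('j')(I)) = Add(Mul(4, 17), Mul(Pow(3, -2), Add(1, Mul(2, 3)))) = Add(68, Mul(Rational(1, 9), Add(1, 6))) = Add(68, Mul(Rational(1, 9), 7)) = Add(68, Rational(7, 9)) = Rational(619, 9)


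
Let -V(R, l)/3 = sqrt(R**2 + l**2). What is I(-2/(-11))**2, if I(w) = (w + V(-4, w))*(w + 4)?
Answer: 36953824/14641 - 50784*sqrt(485)/14641 ≈ 2447.6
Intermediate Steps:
V(R, l) = -3*sqrt(R**2 + l**2)
I(w) = (4 + w)*(w - 3*sqrt(16 + w**2)) (I(w) = (w - 3*sqrt((-4)**2 + w**2))*(w + 4) = (w - 3*sqrt(16 + w**2))*(4 + w) = (4 + w)*(w - 3*sqrt(16 + w**2)))
I(-2/(-11))**2 = ((-2/(-11))**2 - 12*sqrt(16 + (-2/(-11))**2) + 4*(-2/(-11)) - 3*(-2/(-11))*sqrt(16 + (-2/(-11))**2))**2 = ((-2*(-1/11))**2 - 12*sqrt(16 + (-2*(-1/11))**2) + 4*(-2*(-1/11)) - 3*(-2*(-1/11))*sqrt(16 + (-2*(-1/11))**2))**2 = ((2/11)**2 - 12*sqrt(16 + (2/11)**2) + 4*(2/11) - 3*2/11*sqrt(16 + (2/11)**2))**2 = (4/121 - 12*sqrt(16 + 4/121) + 8/11 - 3*2/11*sqrt(16 + 4/121))**2 = (4/121 - 24*sqrt(485)/11 + 8/11 - 3*2/11*sqrt(1940/121))**2 = (4/121 - 24*sqrt(485)/11 + 8/11 - 3*2/11*2*sqrt(485)/11)**2 = (4/121 - 24*sqrt(485)/11 + 8/11 - 12*sqrt(485)/121)**2 = (92/121 - 276*sqrt(485)/121)**2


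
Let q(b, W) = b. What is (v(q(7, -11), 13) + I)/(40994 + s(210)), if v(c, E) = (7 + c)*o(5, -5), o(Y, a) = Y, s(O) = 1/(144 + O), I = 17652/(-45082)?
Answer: 555441576/327112219457 ≈ 0.0016980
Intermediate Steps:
I = -8826/22541 (I = 17652*(-1/45082) = -8826/22541 ≈ -0.39155)
v(c, E) = 35 + 5*c (v(c, E) = (7 + c)*5 = 35 + 5*c)
(v(q(7, -11), 13) + I)/(40994 + s(210)) = ((35 + 5*7) - 8826/22541)/(40994 + 1/(144 + 210)) = ((35 + 35) - 8826/22541)/(40994 + 1/354) = (70 - 8826/22541)/(40994 + 1/354) = 1569044/(22541*(14511877/354)) = (1569044/22541)*(354/14511877) = 555441576/327112219457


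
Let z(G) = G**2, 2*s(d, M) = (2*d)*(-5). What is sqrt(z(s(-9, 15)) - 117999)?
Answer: 3*I*sqrt(12886) ≈ 340.55*I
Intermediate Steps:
s(d, M) = -5*d (s(d, M) = ((2*d)*(-5))/2 = (-10*d)/2 = -5*d)
sqrt(z(s(-9, 15)) - 117999) = sqrt((-5*(-9))**2 - 117999) = sqrt(45**2 - 117999) = sqrt(2025 - 117999) = sqrt(-115974) = 3*I*sqrt(12886)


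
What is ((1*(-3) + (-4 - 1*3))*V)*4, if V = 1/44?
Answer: -10/11 ≈ -0.90909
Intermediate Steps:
V = 1/44 ≈ 0.022727
((1*(-3) + (-4 - 1*3))*V)*4 = ((1*(-3) + (-4 - 1*3))*(1/44))*4 = ((-3 + (-4 - 3))*(1/44))*4 = ((-3 - 7)*(1/44))*4 = -10*1/44*4 = -5/22*4 = -10/11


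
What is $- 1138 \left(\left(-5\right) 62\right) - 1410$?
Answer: $351370$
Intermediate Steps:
$- 1138 \left(\left(-5\right) 62\right) - 1410 = \left(-1138\right) \left(-310\right) - 1410 = 352780 - 1410 = 351370$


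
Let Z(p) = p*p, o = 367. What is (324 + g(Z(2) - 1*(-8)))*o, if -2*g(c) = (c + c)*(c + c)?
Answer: 13212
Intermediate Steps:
Z(p) = p²
g(c) = -2*c² (g(c) = -(c + c)*(c + c)/2 = -2*c*2*c/2 = -2*c²)
(324 + g(Z(2) - 1*(-8)))*o = (324 - 2*(2² - 1*(-8))²)*367 = (324 - 2*(4 + 8)²)*367 = (324 - 2*12²)*367 = (324 - 2*144)*367 = (324 - 288)*367 = 36*367 = 13212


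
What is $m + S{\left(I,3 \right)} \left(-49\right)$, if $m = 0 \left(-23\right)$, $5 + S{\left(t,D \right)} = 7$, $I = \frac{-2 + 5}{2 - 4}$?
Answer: $-98$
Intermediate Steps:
$I = - \frac{3}{2}$ ($I = \frac{3}{-2} = 3 \left(- \frac{1}{2}\right) = - \frac{3}{2} \approx -1.5$)
$S{\left(t,D \right)} = 2$ ($S{\left(t,D \right)} = -5 + 7 = 2$)
$m = 0$
$m + S{\left(I,3 \right)} \left(-49\right) = 0 + 2 \left(-49\right) = 0 - 98 = -98$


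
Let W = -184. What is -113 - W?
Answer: 71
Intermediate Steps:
-113 - W = -113 - 1*(-184) = -113 + 184 = 71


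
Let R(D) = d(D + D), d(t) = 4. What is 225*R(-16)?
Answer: 900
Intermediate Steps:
R(D) = 4
225*R(-16) = 225*4 = 900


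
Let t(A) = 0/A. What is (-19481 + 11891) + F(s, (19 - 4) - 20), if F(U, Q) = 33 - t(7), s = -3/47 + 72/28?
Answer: -7557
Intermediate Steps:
t(A) = 0
s = 825/329 (s = -3*1/47 + 72*(1/28) = -3/47 + 18/7 = 825/329 ≈ 2.5076)
F(U, Q) = 33 (F(U, Q) = 33 - 1*0 = 33 + 0 = 33)
(-19481 + 11891) + F(s, (19 - 4) - 20) = (-19481 + 11891) + 33 = -7590 + 33 = -7557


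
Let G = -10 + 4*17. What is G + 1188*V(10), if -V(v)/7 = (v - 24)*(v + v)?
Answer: 2328538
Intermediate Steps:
V(v) = -14*v*(-24 + v) (V(v) = -7*(v - 24)*(v + v) = -7*(-24 + v)*2*v = -14*v*(-24 + v))
G = 58 (G = -10 + 68 = 58)
G + 1188*V(10) = 58 + 1188*(14*10*(24 - 1*10)) = 58 + 1188*(14*10*(24 - 10)) = 58 + 1188*(14*10*14) = 58 + 1188*1960 = 58 + 2328480 = 2328538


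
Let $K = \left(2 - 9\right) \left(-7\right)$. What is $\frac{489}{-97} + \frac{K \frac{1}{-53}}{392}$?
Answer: $- \frac{207433}{41128} \approx -5.0436$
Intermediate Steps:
$K = 49$ ($K = \left(-7\right) \left(-7\right) = 49$)
$\frac{489}{-97} + \frac{K \frac{1}{-53}}{392} = \frac{489}{-97} + \frac{49 \frac{1}{-53}}{392} = 489 \left(- \frac{1}{97}\right) + 49 \left(- \frac{1}{53}\right) \frac{1}{392} = - \frac{489}{97} - \frac{1}{424} = - \frac{207433}{41128}$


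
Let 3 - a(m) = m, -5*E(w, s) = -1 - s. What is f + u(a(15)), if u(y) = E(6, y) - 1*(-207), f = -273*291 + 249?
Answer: -394946/5 ≈ -78989.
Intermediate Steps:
E(w, s) = ⅕ + s/5 (E(w, s) = -(-1 - s)/5 = ⅕ + s/5)
a(m) = 3 - m
f = -79194 (f = -79443 + 249 = -79194)
u(y) = 1036/5 + y/5 (u(y) = (⅕ + y/5) - 1*(-207) = (⅕ + y/5) + 207 = 1036/5 + y/5)
f + u(a(15)) = -79194 + (1036/5 + (3 - 1*15)/5) = -79194 + (1036/5 + (3 - 15)/5) = -79194 + (1036/5 + (⅕)*(-12)) = -79194 + (1036/5 - 12/5) = -79194 + 1024/5 = -394946/5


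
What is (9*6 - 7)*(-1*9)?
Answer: -423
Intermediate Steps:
(9*6 - 7)*(-1*9) = (54 - 7)*(-9) = 47*(-9) = -423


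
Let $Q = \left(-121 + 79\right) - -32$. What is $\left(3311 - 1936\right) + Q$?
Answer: $1365$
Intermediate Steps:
$Q = -10$ ($Q = -42 + 32 = -10$)
$\left(3311 - 1936\right) + Q = \left(3311 - 1936\right) - 10 = 1375 - 10 = 1365$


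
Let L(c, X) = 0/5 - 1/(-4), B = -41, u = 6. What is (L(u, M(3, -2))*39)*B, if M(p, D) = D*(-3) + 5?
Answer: -1599/4 ≈ -399.75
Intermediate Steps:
M(p, D) = 5 - 3*D (M(p, D) = -3*D + 5 = 5 - 3*D)
L(c, X) = ¼ (L(c, X) = 0*(⅕) - 1*(-¼) = 0 + ¼ = ¼)
(L(u, M(3, -2))*39)*B = ((¼)*39)*(-41) = (39/4)*(-41) = -1599/4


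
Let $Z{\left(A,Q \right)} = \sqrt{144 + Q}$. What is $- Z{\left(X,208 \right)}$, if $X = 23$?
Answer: $- 4 \sqrt{22} \approx -18.762$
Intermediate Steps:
$- Z{\left(X,208 \right)} = - \sqrt{144 + 208} = - \sqrt{352} = - 4 \sqrt{22}$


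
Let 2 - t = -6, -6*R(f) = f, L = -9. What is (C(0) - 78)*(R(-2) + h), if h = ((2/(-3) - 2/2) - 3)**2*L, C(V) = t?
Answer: 41090/3 ≈ 13697.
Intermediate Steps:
R(f) = -f/6
t = 8 (t = 2 - 1*(-6) = 2 + 6 = 8)
C(V) = 8
h = -196 (h = ((2/(-3) - 2/2) - 3)**2*(-9) = ((2*(-1/3) - 2*1/2) - 3)**2*(-9) = ((-2/3 - 1) - 3)**2*(-9) = (-5/3 - 3)**2*(-9) = (-14/3)**2*(-9) = (196/9)*(-9) = -196)
(C(0) - 78)*(R(-2) + h) = (8 - 78)*(-1/6*(-2) - 196) = -70*(1/3 - 196) = -70*(-587/3) = 41090/3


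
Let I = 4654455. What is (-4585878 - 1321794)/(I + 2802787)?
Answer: -2953836/3728621 ≈ -0.79221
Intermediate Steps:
(-4585878 - 1321794)/(I + 2802787) = (-4585878 - 1321794)/(4654455 + 2802787) = -5907672/7457242 = -5907672*1/7457242 = -2953836/3728621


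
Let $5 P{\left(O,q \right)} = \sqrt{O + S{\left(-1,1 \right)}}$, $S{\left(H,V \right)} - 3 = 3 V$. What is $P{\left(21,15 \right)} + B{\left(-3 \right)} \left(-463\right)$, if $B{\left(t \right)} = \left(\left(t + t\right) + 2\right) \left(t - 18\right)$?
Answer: $-38892 + \frac{3 \sqrt{3}}{5} \approx -38891.0$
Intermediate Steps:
$S{\left(H,V \right)} = 3 + 3 V$
$P{\left(O,q \right)} = \frac{\sqrt{6 + O}}{5}$ ($P{\left(O,q \right)} = \frac{\sqrt{O + \left(3 + 3 \cdot 1\right)}}{5} = \frac{\sqrt{O + \left(3 + 3\right)}}{5} = \frac{\sqrt{O + 6}}{5} = \frac{\sqrt{6 + O}}{5}$)
$B{\left(t \right)} = \left(-18 + t\right) \left(2 + 2 t\right)$ ($B{\left(t \right)} = \left(2 t + 2\right) \left(-18 + t\right) = \left(2 + 2 t\right) \left(-18 + t\right) = \left(-18 + t\right) \left(2 + 2 t\right)$)
$P{\left(21,15 \right)} + B{\left(-3 \right)} \left(-463\right) = \frac{\sqrt{6 + 21}}{5} + \left(-36 - -102 + 2 \left(-3\right)^{2}\right) \left(-463\right) = \frac{\sqrt{27}}{5} + \left(-36 + 102 + 2 \cdot 9\right) \left(-463\right) = \frac{3 \sqrt{3}}{5} + \left(-36 + 102 + 18\right) \left(-463\right) = \frac{3 \sqrt{3}}{5} + 84 \left(-463\right) = \frac{3 \sqrt{3}}{5} - 38892 = -38892 + \frac{3 \sqrt{3}}{5}$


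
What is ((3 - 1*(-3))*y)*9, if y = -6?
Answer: -324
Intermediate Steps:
((3 - 1*(-3))*y)*9 = ((3 - 1*(-3))*(-6))*9 = ((3 + 3)*(-6))*9 = (6*(-6))*9 = -36*9 = -324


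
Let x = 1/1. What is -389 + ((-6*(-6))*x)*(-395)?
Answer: -14609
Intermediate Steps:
x = 1
-389 + ((-6*(-6))*x)*(-395) = -389 + (-6*(-6)*1)*(-395) = -389 + (36*1)*(-395) = -389 + 36*(-395) = -389 - 14220 = -14609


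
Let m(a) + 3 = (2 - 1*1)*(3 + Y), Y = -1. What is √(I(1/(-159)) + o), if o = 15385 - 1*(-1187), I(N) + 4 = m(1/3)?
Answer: √16567 ≈ 128.71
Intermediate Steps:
m(a) = -1 (m(a) = -3 + (2 - 1*1)*(3 - 1) = -3 + (2 - 1)*2 = -3 + 1*2 = -3 + 2 = -1)
I(N) = -5 (I(N) = -4 - 1 = -5)
o = 16572 (o = 15385 + 1187 = 16572)
√(I(1/(-159)) + o) = √(-5 + 16572) = √16567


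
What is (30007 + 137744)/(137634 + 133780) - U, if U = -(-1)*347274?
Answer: -94254857685/271414 ≈ -3.4727e+5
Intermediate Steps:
U = 347274 (U = -1*(-347274) = 347274)
(30007 + 137744)/(137634 + 133780) - U = (30007 + 137744)/(137634 + 133780) - 1*347274 = 167751/271414 - 347274 = -94254857685/271414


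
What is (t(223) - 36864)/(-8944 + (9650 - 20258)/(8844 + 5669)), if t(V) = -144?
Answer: 33568569/8113430 ≈ 4.1374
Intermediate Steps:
(t(223) - 36864)/(-8944 + (9650 - 20258)/(8844 + 5669)) = (-144 - 36864)/(-8944 + (9650 - 20258)/(8844 + 5669)) = -37008/(-8944 - 10608/14513) = -37008/(-129814880/14513) = -37008*(-14513/129814880) = 33568569/8113430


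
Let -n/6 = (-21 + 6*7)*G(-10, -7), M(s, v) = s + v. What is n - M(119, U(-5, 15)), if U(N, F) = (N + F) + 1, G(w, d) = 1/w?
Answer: -587/5 ≈ -117.40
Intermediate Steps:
U(N, F) = 1 + F + N (U(N, F) = (F + N) + 1 = 1 + F + N)
n = 63/5 (n = -6*(-21 + 6*7)/(-10) = -6*(-21 + 42)*(-1)/10 = -126*(-1)/10 = -6*(-21/10) = 63/5 ≈ 12.600)
n - M(119, U(-5, 15)) = 63/5 - (119 + (1 + 15 - 5)) = 63/5 - (119 + 11) = 63/5 - 1*130 = 63/5 - 130 = -587/5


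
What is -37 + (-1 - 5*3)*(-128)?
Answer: 2011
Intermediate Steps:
-37 + (-1 - 5*3)*(-128) = -37 + (-1 - 15)*(-128) = -37 - 16*(-128) = -37 + 2048 = 2011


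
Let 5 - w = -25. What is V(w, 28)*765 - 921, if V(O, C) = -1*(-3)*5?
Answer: 10554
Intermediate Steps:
w = 30 (w = 5 - 1*(-25) = 5 + 25 = 30)
V(O, C) = 15 (V(O, C) = 3*5 = 15)
V(w, 28)*765 - 921 = 15*765 - 921 = 11475 - 921 = 10554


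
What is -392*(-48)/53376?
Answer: 49/139 ≈ 0.35252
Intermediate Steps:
-392*(-48)/53376 = 18816*(1/53376) = 49/139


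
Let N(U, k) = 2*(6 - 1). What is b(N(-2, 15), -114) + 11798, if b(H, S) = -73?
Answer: 11725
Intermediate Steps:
N(U, k) = 10 (N(U, k) = 2*5 = 10)
b(N(-2, 15), -114) + 11798 = -73 + 11798 = 11725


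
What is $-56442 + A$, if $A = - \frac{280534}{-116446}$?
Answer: $- \frac{3286082299}{58223} \approx -56440.0$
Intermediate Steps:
$A = \frac{140267}{58223}$ ($A = \left(-280534\right) \left(- \frac{1}{116446}\right) = \frac{140267}{58223} \approx 2.4091$)
$-56442 + A = -56442 + \frac{140267}{58223} = - \frac{3286082299}{58223}$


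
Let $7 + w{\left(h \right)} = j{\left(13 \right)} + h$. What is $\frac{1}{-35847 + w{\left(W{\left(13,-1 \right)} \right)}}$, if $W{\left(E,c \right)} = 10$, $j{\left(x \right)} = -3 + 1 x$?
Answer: $- \frac{1}{35834} \approx -2.7906 \cdot 10^{-5}$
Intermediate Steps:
$j{\left(x \right)} = -3 + x$
$w{\left(h \right)} = 3 + h$ ($w{\left(h \right)} = -7 + \left(\left(-3 + 13\right) + h\right) = -7 + \left(10 + h\right) = 3 + h$)
$\frac{1}{-35847 + w{\left(W{\left(13,-1 \right)} \right)}} = \frac{1}{-35847 + \left(3 + 10\right)} = \frac{1}{-35847 + 13} = \frac{1}{-35834} = - \frac{1}{35834}$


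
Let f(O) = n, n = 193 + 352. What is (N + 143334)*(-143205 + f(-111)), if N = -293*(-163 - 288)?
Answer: -39299548820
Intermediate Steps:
n = 545
f(O) = 545
N = 132143 (N = -293*(-451) = 132143)
(N + 143334)*(-143205 + f(-111)) = (132143 + 143334)*(-143205 + 545) = 275477*(-142660) = -39299548820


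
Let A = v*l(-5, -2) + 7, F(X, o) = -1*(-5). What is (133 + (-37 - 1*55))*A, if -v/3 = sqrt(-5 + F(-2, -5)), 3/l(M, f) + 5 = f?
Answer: 287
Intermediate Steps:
F(X, o) = 5
l(M, f) = 3/(-5 + f)
v = 0 (v = -3*sqrt(-5 + 5) = -3*sqrt(0) = -3*0 = 0)
A = 7 (A = 0*(3/(-5 - 2)) + 7 = 0*(3/(-7)) + 7 = 0*(3*(-1/7)) + 7 = 0*(-3/7) + 7 = 0 + 7 = 7)
(133 + (-37 - 1*55))*A = (133 + (-37 - 1*55))*7 = (133 + (-37 - 55))*7 = (133 - 92)*7 = 41*7 = 287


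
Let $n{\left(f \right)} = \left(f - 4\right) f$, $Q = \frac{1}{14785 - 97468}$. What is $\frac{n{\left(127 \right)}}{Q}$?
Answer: $-1291591143$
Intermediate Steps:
$Q = - \frac{1}{82683}$ ($Q = \frac{1}{-82683} = - \frac{1}{82683} \approx -1.2094 \cdot 10^{-5}$)
$n{\left(f \right)} = f \left(-4 + f\right)$ ($n{\left(f \right)} = \left(-4 + f\right) f = f \left(-4 + f\right)$)
$\frac{n{\left(127 \right)}}{Q} = \frac{127 \left(-4 + 127\right)}{- \frac{1}{82683}} = 127 \cdot 123 \left(-82683\right) = 15621 \left(-82683\right) = -1291591143$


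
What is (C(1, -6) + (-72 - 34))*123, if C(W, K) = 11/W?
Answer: -11685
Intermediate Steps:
(C(1, -6) + (-72 - 34))*123 = (11/1 + (-72 - 34))*123 = (11*1 - 106)*123 = (11 - 106)*123 = -95*123 = -11685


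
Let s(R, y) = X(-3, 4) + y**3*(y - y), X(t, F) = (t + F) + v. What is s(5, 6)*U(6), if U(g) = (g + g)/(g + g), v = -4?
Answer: -3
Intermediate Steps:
X(t, F) = -4 + F + t (X(t, F) = (t + F) - 4 = (F + t) - 4 = -4 + F + t)
s(R, y) = -3 (s(R, y) = (-4 + 4 - 3) + y**3*(y - y) = -3 + y**3*0 = -3 + 0 = -3)
U(g) = 1 (U(g) = (2*g)/((2*g)) = (2*g)*(1/(2*g)) = 1)
s(5, 6)*U(6) = -3*1 = -3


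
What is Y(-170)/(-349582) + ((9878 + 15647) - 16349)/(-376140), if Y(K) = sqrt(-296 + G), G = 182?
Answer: -2294/94035 - I*sqrt(114)/349582 ≈ -0.024395 - 3.0542e-5*I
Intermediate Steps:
Y(K) = I*sqrt(114) (Y(K) = sqrt(-296 + 182) = sqrt(-114) = I*sqrt(114))
Y(-170)/(-349582) + ((9878 + 15647) - 16349)/(-376140) = (I*sqrt(114))/(-349582) + ((9878 + 15647) - 16349)/(-376140) = (I*sqrt(114))*(-1/349582) + (25525 - 16349)*(-1/376140) = -I*sqrt(114)/349582 + 9176*(-1/376140) = -I*sqrt(114)/349582 - 2294/94035 = -2294/94035 - I*sqrt(114)/349582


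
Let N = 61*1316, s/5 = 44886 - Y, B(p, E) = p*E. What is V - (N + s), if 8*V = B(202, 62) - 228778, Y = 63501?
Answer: -56931/4 ≈ -14233.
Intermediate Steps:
B(p, E) = E*p
s = -93075 (s = 5*(44886 - 1*63501) = 5*(44886 - 63501) = 5*(-18615) = -93075)
N = 80276
V = -108127/4 (V = (62*202 - 228778)/8 = (12524 - 228778)/8 = (⅛)*(-216254) = -108127/4 ≈ -27032.)
V - (N + s) = -108127/4 - (80276 - 93075) = -108127/4 - 1*(-12799) = -108127/4 + 12799 = -56931/4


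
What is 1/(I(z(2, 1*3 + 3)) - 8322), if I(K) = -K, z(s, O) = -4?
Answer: -1/8318 ≈ -0.00012022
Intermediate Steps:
1/(I(z(2, 1*3 + 3)) - 8322) = 1/(-1*(-4) - 8322) = 1/(4 - 8322) = 1/(-8318) = -1/8318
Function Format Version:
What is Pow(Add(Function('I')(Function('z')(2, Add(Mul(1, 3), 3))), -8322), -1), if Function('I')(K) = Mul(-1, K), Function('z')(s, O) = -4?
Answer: Rational(-1, 8318) ≈ -0.00012022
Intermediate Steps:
Pow(Add(Function('I')(Function('z')(2, Add(Mul(1, 3), 3))), -8322), -1) = Pow(Add(Mul(-1, -4), -8322), -1) = Pow(Add(4, -8322), -1) = Pow(-8318, -1) = Rational(-1, 8318)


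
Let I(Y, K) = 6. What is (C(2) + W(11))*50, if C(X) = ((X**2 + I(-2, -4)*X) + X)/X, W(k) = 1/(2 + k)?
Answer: 5900/13 ≈ 453.85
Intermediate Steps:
C(X) = (X**2 + 7*X)/X (C(X) = ((X**2 + 6*X) + X)/X = (X**2 + 7*X)/X)
(C(2) + W(11))*50 = ((7 + 2) + 1/(2 + 11))*50 = (9 + 1/13)*50 = (118/13)*50 = 5900/13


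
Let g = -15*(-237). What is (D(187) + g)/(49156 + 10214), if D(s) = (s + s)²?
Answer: 143431/59370 ≈ 2.4159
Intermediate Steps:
g = 3555
D(s) = 4*s² (D(s) = (2*s)² = 4*s²)
(D(187) + g)/(49156 + 10214) = (4*187² + 3555)/(49156 + 10214) = (4*34969 + 3555)/59370 = (139876 + 3555)*(1/59370) = 143431*(1/59370) = 143431/59370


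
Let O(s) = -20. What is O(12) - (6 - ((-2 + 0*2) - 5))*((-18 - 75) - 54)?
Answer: 1891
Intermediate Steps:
O(12) - (6 - ((-2 + 0*2) - 5))*((-18 - 75) - 54) = -20 - (6 - ((-2 + 0*2) - 5))*((-18 - 75) - 54) = -20 - (6 - ((-2 + 0) - 5))*(-93 - 54) = -20 - (6 - (-2 - 5))*(-147) = -20 - (6 - 1*(-7))*(-147) = -20 - (6 + 7)*(-147) = -20 - 13*(-147) = -20 - 1*(-1911) = -20 + 1911 = 1891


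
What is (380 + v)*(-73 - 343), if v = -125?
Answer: -106080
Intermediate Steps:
(380 + v)*(-73 - 343) = (380 - 125)*(-73 - 343) = 255*(-416) = -106080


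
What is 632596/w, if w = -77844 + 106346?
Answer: 316298/14251 ≈ 22.195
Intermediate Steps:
w = 28502
632596/w = 632596/28502 = 632596*(1/28502) = 316298/14251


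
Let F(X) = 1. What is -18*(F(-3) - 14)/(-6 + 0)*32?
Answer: -1248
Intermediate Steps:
-18*(F(-3) - 14)/(-6 + 0)*32 = -18*(1 - 14)/(-6 + 0)*32 = -(-234)/(-6)*32 = -(-234)*(-1)/6*32 = -18*13/6*32 = -39*32 = -1248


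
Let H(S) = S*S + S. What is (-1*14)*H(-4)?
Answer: -168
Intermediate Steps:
H(S) = S + S² (H(S) = S² + S = S + S²)
(-1*14)*H(-4) = (-1*14)*(-4*(1 - 4)) = -(-56)*(-3) = -14*12 = -168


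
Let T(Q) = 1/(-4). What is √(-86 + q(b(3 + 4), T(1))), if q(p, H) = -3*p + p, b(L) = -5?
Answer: 2*I*√19 ≈ 8.7178*I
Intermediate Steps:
T(Q) = -¼
q(p, H) = -2*p
√(-86 + q(b(3 + 4), T(1))) = √(-86 - 2*(-5)) = √(-86 + 10) = √(-76) = 2*I*√19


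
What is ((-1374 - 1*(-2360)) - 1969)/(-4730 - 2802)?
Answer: 983/7532 ≈ 0.13051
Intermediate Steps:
((-1374 - 1*(-2360)) - 1969)/(-4730 - 2802) = ((-1374 + 2360) - 1969)/(-7532) = (986 - 1969)*(-1/7532) = -983*(-1/7532) = 983/7532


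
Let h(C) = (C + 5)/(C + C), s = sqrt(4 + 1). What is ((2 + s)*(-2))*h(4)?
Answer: -9/2 - 9*sqrt(5)/4 ≈ -9.5312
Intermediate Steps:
s = sqrt(5) ≈ 2.2361
h(C) = (5 + C)/(2*C) (h(C) = (5 + C)/((2*C)) = (5 + C)*(1/(2*C)) = (5 + C)/(2*C))
((2 + s)*(-2))*h(4) = ((2 + sqrt(5))*(-2))*((1/2)*(5 + 4)/4) = (-4 - 2*sqrt(5))*((1/2)*(1/4)*9) = (-4 - 2*sqrt(5))*(9/8) = -9/2 - 9*sqrt(5)/4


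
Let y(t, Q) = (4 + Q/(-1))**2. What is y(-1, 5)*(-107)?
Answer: -107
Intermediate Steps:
y(t, Q) = (4 - Q)**2 (y(t, Q) = (4 + Q*(-1))**2 = (4 - Q)**2)
y(-1, 5)*(-107) = (-4 + 5)**2*(-107) = 1**2*(-107) = 1*(-107) = -107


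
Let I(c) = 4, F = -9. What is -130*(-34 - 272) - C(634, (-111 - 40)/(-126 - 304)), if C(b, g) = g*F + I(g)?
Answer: 17105039/430 ≈ 39779.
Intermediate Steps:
C(b, g) = 4 - 9*g (C(b, g) = g*(-9) + 4 = -9*g + 4 = 4 - 9*g)
-130*(-34 - 272) - C(634, (-111 - 40)/(-126 - 304)) = -130*(-34 - 272) - (4 - 9*(-111 - 40)/(-126 - 304)) = -130*(-306) - (4 - (-1359)/(-430)) = 39780 - (4 - (-1359)*(-1)/430) = 39780 - (4 - 9*151/430) = 39780 - (4 - 1359/430) = 39780 - 1*361/430 = 39780 - 361/430 = 17105039/430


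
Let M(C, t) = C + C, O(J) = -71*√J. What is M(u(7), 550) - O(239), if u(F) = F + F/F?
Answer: 16 + 71*√239 ≈ 1113.6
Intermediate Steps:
u(F) = 1 + F (u(F) = F + 1 = 1 + F)
M(C, t) = 2*C
M(u(7), 550) - O(239) = 2*(1 + 7) - (-71)*√239 = 2*8 + 71*√239 = 16 + 71*√239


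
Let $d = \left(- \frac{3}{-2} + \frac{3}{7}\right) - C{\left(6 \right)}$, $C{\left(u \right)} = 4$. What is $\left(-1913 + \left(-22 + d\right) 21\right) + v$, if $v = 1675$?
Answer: $- \frac{1487}{2} \approx -743.5$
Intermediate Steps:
$d = - \frac{29}{14}$ ($d = \left(- \frac{3}{-2} + \frac{3}{7}\right) - 4 = \left(\left(-3\right) \left(- \frac{1}{2}\right) + 3 \cdot \frac{1}{7}\right) - 4 = \left(\frac{3}{2} + \frac{3}{7}\right) - 4 = \frac{27}{14} - 4 = - \frac{29}{14} \approx -2.0714$)
$\left(-1913 + \left(-22 + d\right) 21\right) + v = \left(-1913 + \left(-22 - \frac{29}{14}\right) 21\right) + 1675 = \left(-1913 - \frac{1011}{2}\right) + 1675 = - \frac{4837}{2} + 1675 = - \frac{1487}{2}$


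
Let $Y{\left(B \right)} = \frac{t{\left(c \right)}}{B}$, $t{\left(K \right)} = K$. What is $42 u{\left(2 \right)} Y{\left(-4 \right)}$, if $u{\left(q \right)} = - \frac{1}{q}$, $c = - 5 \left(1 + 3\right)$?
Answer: $-105$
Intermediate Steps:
$c = -20$ ($c = \left(-5\right) 4 = -20$)
$Y{\left(B \right)} = - \frac{20}{B}$
$42 u{\left(2 \right)} Y{\left(-4 \right)} = 42 \left(- \frac{1}{2}\right) \left(- \frac{20}{-4}\right) = 42 \left(\left(-1\right) \frac{1}{2}\right) \left(\left(-20\right) \left(- \frac{1}{4}\right)\right) = 42 \left(- \frac{1}{2}\right) 5 = \left(-21\right) 5 = -105$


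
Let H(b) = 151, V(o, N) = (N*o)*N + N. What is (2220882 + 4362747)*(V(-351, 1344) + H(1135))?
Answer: -4174168529218389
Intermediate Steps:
V(o, N) = N + o*N**2 (V(o, N) = o*N**2 + N = N + o*N**2)
(2220882 + 4362747)*(V(-351, 1344) + H(1135)) = (2220882 + 4362747)*(1344*(1 + 1344*(-351)) + 151) = 6583629*(1344*(1 - 471744) + 151) = 6583629*(1344*(-471743) + 151) = 6583629*(-634022592 + 151) = 6583629*(-634022441) = -4174168529218389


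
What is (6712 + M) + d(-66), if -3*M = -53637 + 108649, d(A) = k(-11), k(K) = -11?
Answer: -34909/3 ≈ -11636.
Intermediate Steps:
d(A) = -11
M = -55012/3 (M = -(-53637 + 108649)/3 = -⅓*55012 = -55012/3 ≈ -18337.)
(6712 + M) + d(-66) = (6712 - 55012/3) - 11 = -34876/3 - 11 = -34909/3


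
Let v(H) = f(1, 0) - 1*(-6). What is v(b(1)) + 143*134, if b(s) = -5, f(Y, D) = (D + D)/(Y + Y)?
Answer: 19168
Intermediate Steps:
f(Y, D) = D/Y (f(Y, D) = (2*D)/((2*Y)) = (2*D)*(1/(2*Y)) = D/Y)
v(H) = 6 (v(H) = 0/1 - 1*(-6) = 0*1 + 6 = 0 + 6 = 6)
v(b(1)) + 143*134 = 6 + 143*134 = 6 + 19162 = 19168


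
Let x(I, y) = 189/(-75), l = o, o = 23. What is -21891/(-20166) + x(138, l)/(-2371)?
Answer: 432953161/398446550 ≈ 1.0866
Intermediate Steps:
l = 23
x(I, y) = -63/25 (x(I, y) = 189*(-1/75) = -63/25)
-21891/(-20166) + x(138, l)/(-2371) = -21891/(-20166) - 63/25/(-2371) = -21891*(-1/20166) - 63/25*(-1/2371) = 7297/6722 + 63/59275 = 432953161/398446550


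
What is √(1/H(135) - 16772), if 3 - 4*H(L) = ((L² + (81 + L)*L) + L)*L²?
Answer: 2*I*√3144943135902601873734/866051997 ≈ 129.51*I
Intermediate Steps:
H(L) = ¾ - L²*(L + L² + L*(81 + L))/4 (H(L) = ¾ - ((L² + (81 + L)*L) + L)*L²/4 = ¾ - ((L² + L*(81 + L)) + L)*L²/4 = ¾ - (L + L² + L*(81 + L))*L²/4 = ¾ - L²*(L + L² + L*(81 + L))/4)
√(1/H(135) - 16772) = √(1/(¾ - 41/2*135³ - ½*135⁴) - 16772) = √(1/(¾ - 41/2*2460375 - ½*332150625) - 16772) = √(1/(¾ - 100875375/2 - 332150625/2) - 16772) = √(1/(-866051997/4) - 16772) = √(-4/866051997 - 16772) = √(-14525424093688/866051997) = 2*I*√3144943135902601873734/866051997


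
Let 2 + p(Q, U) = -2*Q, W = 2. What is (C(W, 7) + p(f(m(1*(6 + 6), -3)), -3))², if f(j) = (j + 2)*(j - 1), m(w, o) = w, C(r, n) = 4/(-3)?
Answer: 872356/9 ≈ 96929.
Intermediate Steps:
C(r, n) = -4/3 (C(r, n) = 4*(-⅓) = -4/3)
f(j) = (-1 + j)*(2 + j) (f(j) = (2 + j)*(-1 + j) = (-1 + j)*(2 + j))
p(Q, U) = -2 - 2*Q
(C(W, 7) + p(f(m(1*(6 + 6), -3)), -3))² = (-4/3 + (-2 - 2*(-2 + 1*(6 + 6) + (1*(6 + 6))²)))² = (-4/3 + (-2 - 2*(-2 + 1*12 + (1*12)²)))² = (-4/3 + (-2 - 2*(-2 + 12 + 12²)))² = (-4/3 + (-2 - 2*(-2 + 12 + 144)))² = (-4/3 + (-2 - 2*154))² = (-4/3 + (-2 - 308))² = (-4/3 - 310)² = (-934/3)² = 872356/9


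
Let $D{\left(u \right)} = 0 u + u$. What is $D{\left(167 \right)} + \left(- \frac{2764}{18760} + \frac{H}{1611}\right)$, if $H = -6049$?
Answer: $\frac{1232300519}{7555590} \approx 163.1$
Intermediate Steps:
$D{\left(u \right)} = u$ ($D{\left(u \right)} = 0 + u = u$)
$D{\left(167 \right)} + \left(- \frac{2764}{18760} + \frac{H}{1611}\right) = 167 - \left(\frac{691}{4690} + \frac{6049}{1611}\right) = 167 - \frac{29483011}{7555590} = \frac{1232300519}{7555590}$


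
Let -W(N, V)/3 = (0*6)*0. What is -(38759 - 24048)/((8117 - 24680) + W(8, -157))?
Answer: 14711/16563 ≈ 0.88818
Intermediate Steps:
W(N, V) = 0 (W(N, V) = -3*0*6*0 = -0*0 = -3*0 = 0)
-(38759 - 24048)/((8117 - 24680) + W(8, -157)) = -(38759 - 24048)/((8117 - 24680) + 0) = -14711/(-16563 + 0) = -14711/(-16563) = -14711*(-1)/16563 = -1*(-14711/16563) = 14711/16563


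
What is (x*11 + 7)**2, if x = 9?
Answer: 11236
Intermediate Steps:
(x*11 + 7)**2 = (9*11 + 7)**2 = (99 + 7)**2 = 106**2 = 11236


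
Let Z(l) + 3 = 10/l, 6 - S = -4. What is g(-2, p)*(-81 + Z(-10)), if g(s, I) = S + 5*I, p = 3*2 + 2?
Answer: -4250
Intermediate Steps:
S = 10 (S = 6 - 1*(-4) = 6 + 4 = 10)
Z(l) = -3 + 10/l
p = 8 (p = 6 + 2 = 8)
g(s, I) = 10 + 5*I
g(-2, p)*(-81 + Z(-10)) = (10 + 5*8)*(-81 + (-3 + 10/(-10))) = (10 + 40)*(-81 + (-3 + 10*(-⅒))) = 50*(-81 + (-3 - 1)) = 50*(-81 - 4) = 50*(-85) = -4250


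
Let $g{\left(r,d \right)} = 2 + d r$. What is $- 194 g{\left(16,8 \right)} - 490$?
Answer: $-25710$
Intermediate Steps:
$- 194 g{\left(16,8 \right)} - 490 = - 194 \left(2 + 8 \cdot 16\right) - 490 = - 194 \left(2 + 128\right) - 490 = \left(-194\right) 130 - 490 = -25220 - 490 = -25710$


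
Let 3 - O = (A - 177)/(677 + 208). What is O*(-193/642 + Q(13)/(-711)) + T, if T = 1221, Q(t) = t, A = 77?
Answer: 32856329845/26931258 ≈ 1220.0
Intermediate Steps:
O = 551/177 (O = 3 - (77 - 177)/(677 + 208) = 3 - (-100)/885 = 3 - 1*(-20/177) = 3 + 20/177 = 551/177 ≈ 3.1130)
O*(-193/642 + Q(13)/(-711)) + T = 551*(-193/642 + 13/(-711))/177 + 1221 = 551*(-193*1/642 + 13*(-1/711))/177 + 1221 = 551*(-193/642 - 13/711)/177 + 1221 = (551/177)*(-48523/152154) + 1221 = -26736173/26931258 + 1221 = 32856329845/26931258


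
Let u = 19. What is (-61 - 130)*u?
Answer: -3629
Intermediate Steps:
(-61 - 130)*u = (-61 - 130)*19 = -191*19 = -3629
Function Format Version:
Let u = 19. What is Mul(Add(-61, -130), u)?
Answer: -3629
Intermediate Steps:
Mul(Add(-61, -130), u) = Mul(Add(-61, -130), 19) = Mul(-191, 19) = -3629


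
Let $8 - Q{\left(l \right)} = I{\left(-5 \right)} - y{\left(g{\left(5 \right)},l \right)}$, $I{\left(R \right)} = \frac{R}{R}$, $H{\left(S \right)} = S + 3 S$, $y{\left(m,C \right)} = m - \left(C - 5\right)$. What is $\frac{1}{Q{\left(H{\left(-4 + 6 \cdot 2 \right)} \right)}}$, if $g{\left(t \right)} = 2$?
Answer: $- \frac{1}{18} \approx -0.055556$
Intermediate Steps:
$y{\left(m,C \right)} = 5 + m - C$ ($y{\left(m,C \right)} = m - \left(C - 5\right) = m - \left(-5 + C\right) = 5 + m - C$)
$H{\left(S \right)} = 4 S$
$I{\left(R \right)} = 1$
$Q{\left(l \right)} = 14 - l$ ($Q{\left(l \right)} = 8 - \left(1 - \left(5 + 2 - l\right)\right) = 8 - \left(1 - \left(7 - l\right)\right) = 8 - \left(1 + \left(-7 + l\right)\right) = 8 - \left(-6 + l\right) = 14 - l$)
$\frac{1}{Q{\left(H{\left(-4 + 6 \cdot 2 \right)} \right)}} = \frac{1}{14 - 4 \left(-4 + 6 \cdot 2\right)} = \frac{1}{14 - 4 \left(-4 + 12\right)} = \frac{1}{14 - 4 \cdot 8} = \frac{1}{14 - 32} = \frac{1}{-18} = - \frac{1}{18}$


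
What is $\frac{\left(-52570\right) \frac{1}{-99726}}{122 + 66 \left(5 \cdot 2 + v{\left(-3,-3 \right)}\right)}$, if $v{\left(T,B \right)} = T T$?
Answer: $\frac{26285}{68611488} \approx 0.0003831$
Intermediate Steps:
$v{\left(T,B \right)} = T^{2}$
$\frac{\left(-52570\right) \frac{1}{-99726}}{122 + 66 \left(5 \cdot 2 + v{\left(-3,-3 \right)}\right)} = \frac{\left(-52570\right) \frac{1}{-99726}}{122 + 66 \left(5 \cdot 2 + \left(-3\right)^{2}\right)} = \frac{\left(-52570\right) \left(- \frac{1}{99726}\right)}{122 + 66 \left(10 + 9\right)} = \frac{26285}{49863 \left(122 + 66 \cdot 19\right)} = \frac{26285}{49863 \left(122 + 1254\right)} = \frac{26285}{49863 \cdot 1376} = \frac{26285}{49863} \cdot \frac{1}{1376} = \frac{26285}{68611488}$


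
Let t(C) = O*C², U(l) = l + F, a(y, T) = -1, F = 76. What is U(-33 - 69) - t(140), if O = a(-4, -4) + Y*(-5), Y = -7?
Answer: -666426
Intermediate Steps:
U(l) = 76 + l (U(l) = l + 76 = 76 + l)
O = 34 (O = -1 - 7*(-5) = -1 + 35 = 34)
t(C) = 34*C²
U(-33 - 69) - t(140) = (76 + (-33 - 69)) - 34*140² = (76 - 102) - 34*19600 = -26 - 1*666400 = -26 - 666400 = -666426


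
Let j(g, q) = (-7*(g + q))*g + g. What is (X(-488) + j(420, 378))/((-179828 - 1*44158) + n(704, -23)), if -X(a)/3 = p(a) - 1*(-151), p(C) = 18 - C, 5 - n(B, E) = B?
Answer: 782557/74895 ≈ 10.449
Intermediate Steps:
n(B, E) = 5 - B
j(g, q) = g + g*(-7*g - 7*q) (j(g, q) = (-7*g - 7*q)*g + g = g*(-7*g - 7*q) + g = g + g*(-7*g - 7*q))
X(a) = -507 + 3*a (X(a) = -3*((18 - a) - 1*(-151)) = -3*((18 - a) + 151) = -3*(169 - a) = -507 + 3*a)
(X(-488) + j(420, 378))/((-179828 - 1*44158) + n(704, -23)) = ((-507 + 3*(-488)) + 420*(1 - 7*420 - 7*378))/((-179828 - 1*44158) + (5 - 1*704)) = ((-507 - 1464) + 420*(1 - 2940 - 2646))/((-179828 - 44158) + (5 - 704)) = (-1971 + 420*(-5585))/(-223986 - 699) = (-1971 - 2345700)/(-224685) = -2347671*(-1/224685) = 782557/74895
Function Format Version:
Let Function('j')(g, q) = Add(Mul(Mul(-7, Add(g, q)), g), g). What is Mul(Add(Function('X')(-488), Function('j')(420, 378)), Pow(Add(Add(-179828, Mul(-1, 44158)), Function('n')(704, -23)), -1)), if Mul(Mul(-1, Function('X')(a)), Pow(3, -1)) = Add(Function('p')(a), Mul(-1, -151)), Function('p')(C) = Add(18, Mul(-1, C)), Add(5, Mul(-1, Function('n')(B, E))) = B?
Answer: Rational(782557, 74895) ≈ 10.449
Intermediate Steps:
Function('n')(B, E) = Add(5, Mul(-1, B))
Function('j')(g, q) = Add(g, Mul(g, Add(Mul(-7, g), Mul(-7, q)))) (Function('j')(g, q) = Add(Mul(Add(Mul(-7, g), Mul(-7, q)), g), g) = Add(Mul(g, Add(Mul(-7, g), Mul(-7, q))), g) = Add(g, Mul(g, Add(Mul(-7, g), Mul(-7, q)))))
Function('X')(a) = Add(-507, Mul(3, a)) (Function('X')(a) = Mul(-3, Add(Add(18, Mul(-1, a)), Mul(-1, -151))) = Mul(-3, Add(Add(18, Mul(-1, a)), 151)) = Mul(-3, Add(169, Mul(-1, a))) = Add(-507, Mul(3, a)))
Mul(Add(Function('X')(-488), Function('j')(420, 378)), Pow(Add(Add(-179828, Mul(-1, 44158)), Function('n')(704, -23)), -1)) = Mul(Add(Add(-507, Mul(3, -488)), Mul(420, Add(1, Mul(-7, 420), Mul(-7, 378)))), Pow(Add(Add(-179828, Mul(-1, 44158)), Add(5, Mul(-1, 704))), -1)) = Mul(Add(Add(-507, -1464), Mul(420, Add(1, -2940, -2646))), Pow(Add(Add(-179828, -44158), Add(5, -704)), -1)) = Mul(Add(-1971, Mul(420, -5585)), Pow(Add(-223986, -699), -1)) = Mul(Add(-1971, -2345700), Pow(-224685, -1)) = Mul(-2347671, Rational(-1, 224685)) = Rational(782557, 74895)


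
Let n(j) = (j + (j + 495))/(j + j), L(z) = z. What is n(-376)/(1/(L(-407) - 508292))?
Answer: -130735643/752 ≈ -1.7385e+5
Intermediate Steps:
n(j) = (495 + 2*j)/(2*j) (n(j) = (j + (495 + j))/((2*j)) = (495 + 2*j)*(1/(2*j)) = (495 + 2*j)/(2*j))
n(-376)/(1/(L(-407) - 508292)) = ((495/2 - 376)/(-376))/(1/(-407 - 508292)) = (-1/376*(-257/2))/(1/(-508699)) = 257/(752*(-1/508699)) = (257/752)*(-508699) = -130735643/752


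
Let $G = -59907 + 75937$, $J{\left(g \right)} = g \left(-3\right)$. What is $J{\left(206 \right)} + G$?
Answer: $15412$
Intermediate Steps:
$J{\left(g \right)} = - 3 g$
$G = 16030$
$J{\left(206 \right)} + G = \left(-3\right) 206 + 16030 = -618 + 16030 = 15412$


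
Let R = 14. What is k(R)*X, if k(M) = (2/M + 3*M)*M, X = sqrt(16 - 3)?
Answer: 590*sqrt(13) ≈ 2127.3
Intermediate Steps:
X = sqrt(13) ≈ 3.6056
k(M) = M*(2/M + 3*M)
k(R)*X = (2 + 3*14**2)*sqrt(13) = (2 + 3*196)*sqrt(13) = (2 + 588)*sqrt(13) = 590*sqrt(13)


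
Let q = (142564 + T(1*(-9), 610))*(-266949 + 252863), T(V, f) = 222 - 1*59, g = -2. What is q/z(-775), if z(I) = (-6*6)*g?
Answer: -1005226261/36 ≈ -2.7923e+7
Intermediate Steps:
z(I) = 72 (z(I) = -6*6*(-2) = -36*(-2) = 72)
T(V, f) = 163 (T(V, f) = 222 - 59 = 163)
q = -2010452522 (q = (142564 + 163)*(-266949 + 252863) = 142727*(-14086) = -2010452522)
q/z(-775) = -2010452522/72 = -2010452522*1/72 = -1005226261/36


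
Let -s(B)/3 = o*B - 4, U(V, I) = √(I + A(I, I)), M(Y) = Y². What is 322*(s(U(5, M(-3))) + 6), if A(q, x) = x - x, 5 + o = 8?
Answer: -2898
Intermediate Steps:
o = 3 (o = -5 + 8 = 3)
A(q, x) = 0
U(V, I) = √I (U(V, I) = √(I + 0) = √I)
s(B) = 12 - 9*B (s(B) = -3*(3*B - 4) = -3*(-4 + 3*B) = 12 - 9*B)
322*(s(U(5, M(-3))) + 6) = 322*((12 - 9*√((-3)²)) + 6) = 322*((12 - 9*√9) + 6) = 322*((12 - 9*3) + 6) = 322*((12 - 27) + 6) = 322*(-15 + 6) = 322*(-9) = -2898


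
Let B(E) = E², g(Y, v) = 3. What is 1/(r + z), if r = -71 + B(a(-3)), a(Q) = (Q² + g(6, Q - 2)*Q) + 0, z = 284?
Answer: 1/213 ≈ 0.0046948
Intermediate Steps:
a(Q) = Q² + 3*Q (a(Q) = (Q² + 3*Q) + 0 = Q² + 3*Q)
r = -71 (r = -71 + (-3*(3 - 3))² = -71 + (-3*0)² = -71 + 0² = -71 + 0 = -71)
1/(r + z) = 1/(-71 + 284) = 1/213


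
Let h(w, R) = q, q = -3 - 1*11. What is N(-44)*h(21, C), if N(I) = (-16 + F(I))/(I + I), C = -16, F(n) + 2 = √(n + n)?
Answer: -63/22 + 7*I*√22/22 ≈ -2.8636 + 1.4924*I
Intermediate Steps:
F(n) = -2 + √2*√n (F(n) = -2 + √(n + n) = -2 + √(2*n) = -2 + √2*√n)
q = -14 (q = -3 - 11 = -14)
h(w, R) = -14
N(I) = (-18 + √2*√I)/(2*I) (N(I) = (-16 + (-2 + √2*√I))/(I + I) = (-18 + √2*√I)/((2*I)) = (-18 + √2*√I)*(1/(2*I)) = (-18 + √2*√I)/(2*I))
N(-44)*h(21, C) = ((½)*(-18 + √2*√(-44))/(-44))*(-14) = ((½)*(-1/44)*(-18 + √2*(2*I*√11)))*(-14) = ((½)*(-1/44)*(-18 + 2*I*√22))*(-14) = (9/44 - I*√22/44)*(-14) = -63/22 + 7*I*√22/22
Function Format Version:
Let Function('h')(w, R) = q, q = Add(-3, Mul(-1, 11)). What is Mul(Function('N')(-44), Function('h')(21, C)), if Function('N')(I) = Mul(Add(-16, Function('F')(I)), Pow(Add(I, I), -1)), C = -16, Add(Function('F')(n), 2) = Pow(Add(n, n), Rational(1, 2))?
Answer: Add(Rational(-63, 22), Mul(Rational(7, 22), I, Pow(22, Rational(1, 2)))) ≈ Add(-2.8636, Mul(1.4924, I))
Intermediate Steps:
Function('F')(n) = Add(-2, Mul(Pow(2, Rational(1, 2)), Pow(n, Rational(1, 2)))) (Function('F')(n) = Add(-2, Pow(Add(n, n), Rational(1, 2))) = Add(-2, Pow(Mul(2, n), Rational(1, 2))) = Add(-2, Mul(Pow(2, Rational(1, 2)), Pow(n, Rational(1, 2)))))
q = -14 (q = Add(-3, -11) = -14)
Function('h')(w, R) = -14
Function('N')(I) = Mul(Rational(1, 2), Pow(I, -1), Add(-18, Mul(Pow(2, Rational(1, 2)), Pow(I, Rational(1, 2))))) (Function('N')(I) = Mul(Add(-16, Add(-2, Mul(Pow(2, Rational(1, 2)), Pow(I, Rational(1, 2))))), Pow(Add(I, I), -1)) = Mul(Add(-18, Mul(Pow(2, Rational(1, 2)), Pow(I, Rational(1, 2)))), Pow(Mul(2, I), -1)) = Mul(Add(-18, Mul(Pow(2, Rational(1, 2)), Pow(I, Rational(1, 2)))), Mul(Rational(1, 2), Pow(I, -1))) = Mul(Rational(1, 2), Pow(I, -1), Add(-18, Mul(Pow(2, Rational(1, 2)), Pow(I, Rational(1, 2))))))
Mul(Function('N')(-44), Function('h')(21, C)) = Mul(Mul(Rational(1, 2), Pow(-44, -1), Add(-18, Mul(Pow(2, Rational(1, 2)), Pow(-44, Rational(1, 2))))), -14) = Mul(Mul(Rational(1, 2), Rational(-1, 44), Add(-18, Mul(Pow(2, Rational(1, 2)), Mul(2, I, Pow(11, Rational(1, 2)))))), -14) = Mul(Mul(Rational(1, 2), Rational(-1, 44), Add(-18, Mul(2, I, Pow(22, Rational(1, 2))))), -14) = Mul(Add(Rational(9, 44), Mul(Rational(-1, 44), I, Pow(22, Rational(1, 2)))), -14) = Add(Rational(-63, 22), Mul(Rational(7, 22), I, Pow(22, Rational(1, 2))))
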